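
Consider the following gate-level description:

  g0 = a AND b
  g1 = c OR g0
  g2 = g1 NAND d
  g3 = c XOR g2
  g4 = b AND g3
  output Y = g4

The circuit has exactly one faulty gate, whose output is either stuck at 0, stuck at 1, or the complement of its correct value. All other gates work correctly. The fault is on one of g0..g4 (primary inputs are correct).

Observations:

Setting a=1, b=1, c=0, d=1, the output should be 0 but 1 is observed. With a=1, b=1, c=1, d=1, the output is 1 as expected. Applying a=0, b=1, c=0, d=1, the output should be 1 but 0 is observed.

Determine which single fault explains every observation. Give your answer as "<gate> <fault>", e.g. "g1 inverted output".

g0 inverted output

Fault-free values for test 1 (a=1, b=1, c=0, d=1): g0=1, g1=1, g2=0, g3=0, g4=0, giving Y=0. Observed 1.
Test 1: faults giving observed 1 are {g0 stuck-at-0, g0 inverted output, g1 stuck-at-0, g1 inverted output, g2 stuck-at-1, g2 inverted output, g3 stuck-at-1, g3 inverted output, g4 stuck-at-1, g4 inverted output}.
Test 2 (a=1, b=1, c=1, d=1): fault-free g0=1, g1=1, g2=0, g3=1, g4=1 → 1; observed 1. Eliminates g1 stuck-at-0, g1 inverted output, g2 stuck-at-1, g2 inverted output, g3 inverted output, g4 inverted output.
Test 3 (a=0, b=1, c=0, d=1): fault-free g0=0, g1=0, g2=1, g3=1, g4=1 → 1; observed 0. Eliminates g0 stuck-at-0, g3 stuck-at-1, g4 stuck-at-1.
Only g0 inverted output is consistent with every test.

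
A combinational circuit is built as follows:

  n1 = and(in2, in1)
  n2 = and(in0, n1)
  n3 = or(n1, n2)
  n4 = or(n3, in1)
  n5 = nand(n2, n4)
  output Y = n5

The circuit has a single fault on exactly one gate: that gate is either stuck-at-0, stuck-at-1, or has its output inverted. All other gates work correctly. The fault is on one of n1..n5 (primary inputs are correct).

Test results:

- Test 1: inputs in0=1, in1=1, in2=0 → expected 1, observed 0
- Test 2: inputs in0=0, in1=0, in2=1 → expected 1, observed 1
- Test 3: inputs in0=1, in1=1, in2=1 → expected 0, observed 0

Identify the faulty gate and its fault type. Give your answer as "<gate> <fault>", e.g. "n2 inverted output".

Fault-free values for test 1 (in0=1, in1=1, in2=0): n1=0, n2=0, n3=0, n4=1, n5=1, giving Y=1. Observed 0.
Test 1: faults giving observed 0 are {n1 stuck-at-1, n1 inverted output, n2 stuck-at-1, n2 inverted output, n5 stuck-at-0, n5 inverted output}.
Test 2 (in0=0, in1=0, in2=1): fault-free n1=0, n2=0, n3=0, n4=0, n5=1 → 1; observed 1. Eliminates n2 stuck-at-1, n2 inverted output, n5 stuck-at-0, n5 inverted output.
Test 3 (in0=1, in1=1, in2=1): fault-free n1=1, n2=1, n3=1, n4=1, n5=0 → 0; observed 0. Eliminates n1 inverted output.
Only n1 stuck-at-1 is consistent with every test.

n1 stuck-at-1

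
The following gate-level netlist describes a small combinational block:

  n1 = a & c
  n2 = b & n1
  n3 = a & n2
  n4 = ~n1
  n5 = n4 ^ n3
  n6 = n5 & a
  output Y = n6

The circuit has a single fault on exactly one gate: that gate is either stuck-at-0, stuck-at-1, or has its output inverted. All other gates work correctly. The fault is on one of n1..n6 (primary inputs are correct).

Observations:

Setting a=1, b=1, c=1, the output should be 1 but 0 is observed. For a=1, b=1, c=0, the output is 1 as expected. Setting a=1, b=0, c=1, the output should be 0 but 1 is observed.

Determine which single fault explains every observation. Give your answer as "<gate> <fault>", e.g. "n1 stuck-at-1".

n4 stuck-at-1

Fault-free values for test 1 (a=1, b=1, c=1): n1=1, n2=1, n3=1, n4=0, n5=1, n6=1, giving Y=1. Observed 0.
Test 1: faults giving observed 0 are {n2 stuck-at-0, n2 inverted output, n3 stuck-at-0, n3 inverted output, n4 stuck-at-1, n4 inverted output, n5 stuck-at-0, n5 inverted output, n6 stuck-at-0, n6 inverted output}.
Test 2 (a=1, b=1, c=0): fault-free n1=0, n2=0, n3=0, n4=1, n5=1, n6=1 → 1; observed 1. Eliminates n2 inverted output, n3 inverted output, n4 inverted output, n5 stuck-at-0, n5 inverted output, n6 stuck-at-0, n6 inverted output.
Test 3 (a=1, b=0, c=1): fault-free n1=1, n2=0, n3=0, n4=0, n5=0, n6=0 → 0; observed 1. Eliminates n2 stuck-at-0, n3 stuck-at-0.
Only n4 stuck-at-1 is consistent with every test.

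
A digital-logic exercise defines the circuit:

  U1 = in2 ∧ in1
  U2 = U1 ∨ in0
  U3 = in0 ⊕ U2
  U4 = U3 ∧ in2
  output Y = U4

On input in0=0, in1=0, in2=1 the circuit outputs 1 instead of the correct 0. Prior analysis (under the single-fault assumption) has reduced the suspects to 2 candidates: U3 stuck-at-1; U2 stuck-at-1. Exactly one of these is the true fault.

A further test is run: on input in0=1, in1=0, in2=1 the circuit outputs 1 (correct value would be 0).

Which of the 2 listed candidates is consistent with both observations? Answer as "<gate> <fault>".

U3 stuck-at-1

Evaluate each candidate on input in0=1, in1=0, in2=1:
  U3 stuck-at-1: U1=0, U2=1, U3=1 [stuck-at-1], U4=1 → 1 — matches
  U2 stuck-at-1: U1=0, U2=1 [stuck-at-1], U3=0, U4=0 → 0 — eliminated
Only U3 stuck-at-1 reproduces the observed 1.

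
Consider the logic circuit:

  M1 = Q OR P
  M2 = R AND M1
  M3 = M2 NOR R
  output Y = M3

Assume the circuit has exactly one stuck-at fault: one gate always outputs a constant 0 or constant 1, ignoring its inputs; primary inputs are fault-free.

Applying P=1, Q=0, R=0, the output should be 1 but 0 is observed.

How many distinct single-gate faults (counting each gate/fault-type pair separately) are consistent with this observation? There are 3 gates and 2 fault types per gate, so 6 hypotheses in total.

2

Fault-free: M1=1, M2=0, M3=1 → 1. Observed 0.
  M1 stuck-at-0: output 1 ✗
  M1 stuck-at-1: output 1 ✗
  M2 stuck-at-0: output 1 ✗
  M2 stuck-at-1: output 0 ✓
  M3 stuck-at-0: output 0 ✓
  M3 stuck-at-1: output 1 ✗
Consistent faults: {M2 stuck-at-1, M3 stuck-at-0} — 2 in all.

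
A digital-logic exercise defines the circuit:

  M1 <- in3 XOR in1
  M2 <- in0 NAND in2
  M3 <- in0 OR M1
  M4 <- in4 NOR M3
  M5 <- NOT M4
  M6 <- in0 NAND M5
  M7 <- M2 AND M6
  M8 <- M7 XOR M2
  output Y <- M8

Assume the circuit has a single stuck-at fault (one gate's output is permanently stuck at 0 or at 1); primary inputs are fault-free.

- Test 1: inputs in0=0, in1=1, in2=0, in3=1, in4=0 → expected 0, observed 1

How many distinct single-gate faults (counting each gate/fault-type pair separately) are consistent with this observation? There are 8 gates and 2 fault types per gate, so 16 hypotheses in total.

3

Fault-free: M1=0, M2=1, M3=0, M4=1, M5=0, M6=1, M7=1, M8=0 → 0. Observed 1.
  M1: none of the 2 fault types match ✗
  M2: none of the 2 fault types match ✗
  M3: none of the 2 fault types match ✗
  M4: none of the 2 fault types match ✗
  M5: none of the 2 fault types match ✗
  M6: stuck-at-0 ✓; others ✗
  M7: stuck-at-0 ✓; others ✗
  M8: stuck-at-1 ✓; others ✗
Consistent faults: {M6 stuck-at-0, M7 stuck-at-0, M8 stuck-at-1} — 3 in all.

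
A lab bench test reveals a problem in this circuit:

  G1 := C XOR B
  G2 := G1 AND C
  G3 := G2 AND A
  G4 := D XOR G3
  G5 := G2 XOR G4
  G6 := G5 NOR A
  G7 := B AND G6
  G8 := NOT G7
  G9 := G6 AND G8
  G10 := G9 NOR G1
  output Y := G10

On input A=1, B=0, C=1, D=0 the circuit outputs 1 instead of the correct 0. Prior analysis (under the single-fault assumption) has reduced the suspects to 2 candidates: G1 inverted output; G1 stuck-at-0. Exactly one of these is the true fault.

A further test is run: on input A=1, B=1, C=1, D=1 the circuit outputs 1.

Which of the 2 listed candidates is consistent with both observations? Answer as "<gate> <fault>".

G1 stuck-at-0

Evaluate each candidate on input A=1, B=1, C=1, D=1:
  G1 inverted output: G1=1 [inverted output], G2=1, G3=1, G4=0, G5=1, G6=0, G7=0, G8=1, G9=0, G10=0 → 0 — eliminated
  G1 stuck-at-0: G1=0 [stuck-at-0], G2=0, G3=0, G4=1, G5=1, G6=0, G7=0, G8=1, G9=0, G10=1 → 1 — matches
Only G1 stuck-at-0 reproduces the observed 1.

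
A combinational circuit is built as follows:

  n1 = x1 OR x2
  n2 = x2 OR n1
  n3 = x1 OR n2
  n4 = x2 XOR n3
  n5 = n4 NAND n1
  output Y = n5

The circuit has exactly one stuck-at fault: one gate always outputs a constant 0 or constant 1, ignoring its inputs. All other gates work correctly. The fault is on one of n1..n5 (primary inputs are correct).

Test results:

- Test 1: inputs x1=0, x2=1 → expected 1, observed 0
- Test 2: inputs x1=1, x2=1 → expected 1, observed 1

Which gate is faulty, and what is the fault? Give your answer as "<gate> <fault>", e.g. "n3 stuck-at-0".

n2 stuck-at-0

Fault-free values for test 1 (x1=0, x2=1): n1=1, n2=1, n3=1, n4=0, n5=1, giving Y=1. Observed 0.
Test 1: faults giving observed 0 are {n2 stuck-at-0, n3 stuck-at-0, n4 stuck-at-1, n5 stuck-at-0}.
Test 2 (x1=1, x2=1): fault-free n1=1, n2=1, n3=1, n4=0, n5=1 → 1; observed 1. Eliminates n3 stuck-at-0, n4 stuck-at-1, n5 stuck-at-0.
Only n2 stuck-at-0 is consistent with every test.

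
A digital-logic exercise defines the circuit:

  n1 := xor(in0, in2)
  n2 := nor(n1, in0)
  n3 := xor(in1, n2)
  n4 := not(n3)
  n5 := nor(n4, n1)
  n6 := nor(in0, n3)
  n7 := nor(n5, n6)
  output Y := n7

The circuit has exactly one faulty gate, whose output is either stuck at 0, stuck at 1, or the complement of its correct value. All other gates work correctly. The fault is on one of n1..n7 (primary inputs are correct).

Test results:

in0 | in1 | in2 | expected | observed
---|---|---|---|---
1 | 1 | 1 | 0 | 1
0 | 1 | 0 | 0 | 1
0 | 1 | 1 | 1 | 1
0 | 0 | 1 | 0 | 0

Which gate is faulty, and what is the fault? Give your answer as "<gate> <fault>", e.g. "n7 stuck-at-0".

Fault-free values for test 1 (in0=1, in1=1, in2=1): n1=0, n2=0, n3=1, n4=0, n5=1, n6=0, n7=0, giving Y=0. Observed 1.
Test 1: faults giving observed 1 are {n1 stuck-at-1, n1 inverted output, n2 stuck-at-1, n2 inverted output, n3 stuck-at-0, n3 inverted output, n4 stuck-at-1, n4 inverted output, n5 stuck-at-0, n5 inverted output, n7 stuck-at-1, n7 inverted output}.
Test 2 (in0=0, in1=1, in2=0): fault-free n1=0, n2=1, n3=0, n4=1, n5=0, n6=1, n7=0 → 0; observed 1. Eliminates n2 stuck-at-1, n2 inverted output, n3 stuck-at-0, n3 inverted output, n4 stuck-at-1, n4 inverted output, n5 stuck-at-0, n5 inverted output.
Test 3 (in0=0, in1=1, in2=1): fault-free n1=1, n2=0, n3=1, n4=0, n5=0, n6=0, n7=1 → 1; observed 1. Eliminates n1 inverted output, n7 inverted output.
Test 4 (in0=0, in1=0, in2=1): fault-free n1=1, n2=0, n3=0, n4=1, n5=0, n6=1, n7=0 → 0; observed 0. Eliminates n7 stuck-at-1.
Only n1 stuck-at-1 is consistent with every test.

n1 stuck-at-1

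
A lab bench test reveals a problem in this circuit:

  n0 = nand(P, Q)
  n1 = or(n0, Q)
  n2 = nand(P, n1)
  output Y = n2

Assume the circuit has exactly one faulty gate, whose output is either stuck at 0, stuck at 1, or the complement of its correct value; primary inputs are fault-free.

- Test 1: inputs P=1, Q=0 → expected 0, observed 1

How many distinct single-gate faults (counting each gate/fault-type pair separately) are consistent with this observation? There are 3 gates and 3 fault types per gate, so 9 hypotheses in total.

6

Fault-free: n0=1, n1=1, n2=0 → 0. Observed 1.
  n0 stuck-at-0: output 1 ✓
  n0 stuck-at-1: output 0 ✗
  n0 inverted output: output 1 ✓
  n1 stuck-at-0: output 1 ✓
  n1 stuck-at-1: output 0 ✗
  n1 inverted output: output 1 ✓
  n2 stuck-at-0: output 0 ✗
  n2 stuck-at-1: output 1 ✓
  n2 inverted output: output 1 ✓
Consistent faults: {n0 stuck-at-0, n0 inverted output, n1 stuck-at-0, n1 inverted output, n2 stuck-at-1, n2 inverted output} — 6 in all.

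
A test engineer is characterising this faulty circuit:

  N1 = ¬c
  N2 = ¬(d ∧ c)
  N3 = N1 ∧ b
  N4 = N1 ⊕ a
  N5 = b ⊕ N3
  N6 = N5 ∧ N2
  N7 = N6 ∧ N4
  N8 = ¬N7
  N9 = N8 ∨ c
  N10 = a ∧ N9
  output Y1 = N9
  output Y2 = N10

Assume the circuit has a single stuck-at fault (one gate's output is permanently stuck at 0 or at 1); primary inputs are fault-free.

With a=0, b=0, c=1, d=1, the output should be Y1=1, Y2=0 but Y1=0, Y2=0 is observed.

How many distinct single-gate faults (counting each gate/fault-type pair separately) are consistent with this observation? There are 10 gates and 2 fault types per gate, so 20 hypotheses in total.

1

Fault-free: N1=0, N2=0, N3=0, N4=0, N5=0, N6=0, N7=0, N8=1, N9=1, N10=0 → Y1=1, Y2=0. Observed Y1=0, Y2=0.
  N1: none of the 2 fault types match ✗
  N2: none of the 2 fault types match ✗
  N3: none of the 2 fault types match ✗
  N4: none of the 2 fault types match ✗
  N5: none of the 2 fault types match ✗
  N6: none of the 2 fault types match ✗
  N7: none of the 2 fault types match ✗
  N8: none of the 2 fault types match ✗
  N9: stuck-at-0 ✓; others ✗
  N10: none of the 2 fault types match ✗
Consistent faults: {N9 stuck-at-0} — 1 in all.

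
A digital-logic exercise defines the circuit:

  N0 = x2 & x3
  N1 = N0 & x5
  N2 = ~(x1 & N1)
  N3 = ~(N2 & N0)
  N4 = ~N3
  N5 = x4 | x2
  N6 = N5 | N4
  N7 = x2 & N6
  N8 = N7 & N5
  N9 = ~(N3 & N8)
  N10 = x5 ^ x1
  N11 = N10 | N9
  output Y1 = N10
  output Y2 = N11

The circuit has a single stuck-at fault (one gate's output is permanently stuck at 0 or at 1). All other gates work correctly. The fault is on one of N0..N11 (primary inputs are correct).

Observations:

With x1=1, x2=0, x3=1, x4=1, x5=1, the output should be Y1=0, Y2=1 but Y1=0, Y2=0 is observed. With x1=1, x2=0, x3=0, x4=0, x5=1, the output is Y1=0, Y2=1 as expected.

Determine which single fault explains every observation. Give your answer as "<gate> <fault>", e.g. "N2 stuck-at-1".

Fault-free values for test 1 (x1=1, x2=0, x3=1, x4=1, x5=1): N0=0, N1=0, N2=1, N3=1, N4=0, N5=1, N6=1, N7=0, N8=0, N9=1, N10=0, N11=1, giving Y1=0, Y2=1. Observed Y1=0, Y2=0.
Test 1: faults giving observed Y1=0, Y2=0 are {N7 stuck-at-1, N8 stuck-at-1, N9 stuck-at-0, N11 stuck-at-0}.
Test 2 (x1=1, x2=0, x3=0, x4=0, x5=1): fault-free N0=0, N1=0, N2=1, N3=1, N4=0, N5=0, N6=0, N7=0, N8=0, N9=1, N10=0, N11=1 → Y1=0, Y2=1; observed Y1=0, Y2=1. Eliminates N8 stuck-at-1, N9 stuck-at-0, N11 stuck-at-0.
Only N7 stuck-at-1 is consistent with every test.

N7 stuck-at-1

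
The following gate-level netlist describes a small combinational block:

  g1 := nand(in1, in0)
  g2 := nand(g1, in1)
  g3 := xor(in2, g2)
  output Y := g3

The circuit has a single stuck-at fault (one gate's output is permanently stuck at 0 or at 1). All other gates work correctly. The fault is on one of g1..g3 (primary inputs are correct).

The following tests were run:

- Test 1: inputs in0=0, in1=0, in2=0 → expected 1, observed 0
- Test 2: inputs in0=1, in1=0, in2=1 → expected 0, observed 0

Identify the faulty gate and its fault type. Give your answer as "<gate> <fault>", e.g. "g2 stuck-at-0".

g3 stuck-at-0

Fault-free values for test 1 (in0=0, in1=0, in2=0): g1=1, g2=1, g3=1, giving Y=1. Observed 0.
Test 1: faults giving observed 0 are {g2 stuck-at-0, g3 stuck-at-0}.
Test 2 (in0=1, in1=0, in2=1): fault-free g1=1, g2=1, g3=0 → 0; observed 0. Eliminates g2 stuck-at-0.
Only g3 stuck-at-0 is consistent with every test.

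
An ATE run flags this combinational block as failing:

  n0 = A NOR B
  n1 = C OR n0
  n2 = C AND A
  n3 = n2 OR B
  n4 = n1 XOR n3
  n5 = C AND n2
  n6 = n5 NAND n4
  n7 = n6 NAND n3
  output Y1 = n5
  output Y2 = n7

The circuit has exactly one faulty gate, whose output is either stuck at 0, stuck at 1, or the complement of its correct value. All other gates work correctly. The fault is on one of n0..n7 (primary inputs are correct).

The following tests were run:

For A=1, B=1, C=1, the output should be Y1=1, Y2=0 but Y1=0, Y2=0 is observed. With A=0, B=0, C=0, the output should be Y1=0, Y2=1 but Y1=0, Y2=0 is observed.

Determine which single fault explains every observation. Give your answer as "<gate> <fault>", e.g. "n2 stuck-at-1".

Fault-free values for test 1 (A=1, B=1, C=1): n0=0, n1=1, n2=1, n3=1, n4=0, n5=1, n6=1, n7=0, giving Y1=1, Y2=0. Observed Y1=0, Y2=0.
Test 1: faults giving observed Y1=0, Y2=0 are {n2 stuck-at-0, n2 inverted output, n5 stuck-at-0, n5 inverted output}.
Test 2 (A=0, B=0, C=0): fault-free n0=1, n1=1, n2=0, n3=0, n4=1, n5=0, n6=1, n7=1 → Y1=0, Y2=1; observed Y1=0, Y2=0. Eliminates n2 stuck-at-0, n5 stuck-at-0, n5 inverted output.
Only n2 inverted output is consistent with every test.

n2 inverted output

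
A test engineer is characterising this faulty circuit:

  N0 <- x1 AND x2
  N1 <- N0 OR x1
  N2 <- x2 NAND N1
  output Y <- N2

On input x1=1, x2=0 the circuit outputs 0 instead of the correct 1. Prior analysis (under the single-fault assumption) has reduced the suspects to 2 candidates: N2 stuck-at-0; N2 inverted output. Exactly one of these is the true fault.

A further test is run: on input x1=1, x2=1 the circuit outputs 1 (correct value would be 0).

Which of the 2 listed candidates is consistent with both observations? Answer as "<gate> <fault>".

Evaluate each candidate on input x1=1, x2=1:
  N2 stuck-at-0: N0=1, N1=1, N2=0 [stuck-at-0] → 0 — eliminated
  N2 inverted output: N0=1, N1=1, N2=1 [inverted output] → 1 — matches
Only N2 inverted output reproduces the observed 1.

N2 inverted output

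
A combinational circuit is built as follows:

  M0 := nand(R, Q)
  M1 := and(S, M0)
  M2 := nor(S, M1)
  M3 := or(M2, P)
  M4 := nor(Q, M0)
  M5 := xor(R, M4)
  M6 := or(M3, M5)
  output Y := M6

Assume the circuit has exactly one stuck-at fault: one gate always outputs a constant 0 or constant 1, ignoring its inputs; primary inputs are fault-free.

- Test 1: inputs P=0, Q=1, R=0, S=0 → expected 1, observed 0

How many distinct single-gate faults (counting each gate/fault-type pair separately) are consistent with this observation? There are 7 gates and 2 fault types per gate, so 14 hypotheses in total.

Fault-free: M0=1, M1=0, M2=1, M3=1, M4=0, M5=0, M6=1 → 1. Observed 0.
  M0 stuck-at-0: output 1 ✗
  M0 stuck-at-1: output 1 ✗
  M1 stuck-at-0: output 1 ✗
  M1 stuck-at-1: output 0 ✓
  M2 stuck-at-0: output 0 ✓
  M2 stuck-at-1: output 1 ✗
  M3 stuck-at-0: output 0 ✓
  M3 stuck-at-1: output 1 ✗
  M4 stuck-at-0: output 1 ✗
  M4 stuck-at-1: output 1 ✗
  M5 stuck-at-0: output 1 ✗
  M5 stuck-at-1: output 1 ✗
  M6 stuck-at-0: output 0 ✓
  M6 stuck-at-1: output 1 ✗
Consistent faults: {M1 stuck-at-1, M2 stuck-at-0, M3 stuck-at-0, M6 stuck-at-0} — 4 in all.

4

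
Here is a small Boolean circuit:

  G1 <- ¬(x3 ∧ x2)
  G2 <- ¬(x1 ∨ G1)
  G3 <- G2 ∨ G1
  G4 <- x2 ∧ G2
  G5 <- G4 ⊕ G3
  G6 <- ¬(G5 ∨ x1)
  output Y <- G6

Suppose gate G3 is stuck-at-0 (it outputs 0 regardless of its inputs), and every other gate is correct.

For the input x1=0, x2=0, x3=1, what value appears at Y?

Propagate with G3 forced: G1=1, G2=0, G3=0 [stuck-at-0], G4=0, G5=0, G6=1.
So Y = 1. (Without the fault it would be 0.)

1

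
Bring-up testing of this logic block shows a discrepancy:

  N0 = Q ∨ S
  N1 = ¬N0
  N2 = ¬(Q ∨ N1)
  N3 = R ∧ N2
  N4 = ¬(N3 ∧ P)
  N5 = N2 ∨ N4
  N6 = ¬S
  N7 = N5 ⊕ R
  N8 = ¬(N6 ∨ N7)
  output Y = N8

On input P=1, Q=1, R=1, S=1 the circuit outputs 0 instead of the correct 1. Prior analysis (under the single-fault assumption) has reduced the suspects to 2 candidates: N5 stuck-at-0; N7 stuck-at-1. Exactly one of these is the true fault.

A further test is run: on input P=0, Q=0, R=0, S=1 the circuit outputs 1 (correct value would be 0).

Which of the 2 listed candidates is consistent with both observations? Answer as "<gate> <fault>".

Evaluate each candidate on input P=0, Q=0, R=0, S=1:
  N5 stuck-at-0: N0=1, N1=0, N2=1, N3=0, N4=1, N5=0 [stuck-at-0], N6=0, N7=0, N8=1 → 1 — matches
  N7 stuck-at-1: N0=1, N1=0, N2=1, N3=0, N4=1, N5=1, N6=0, N7=1 [stuck-at-1], N8=0 → 0 — eliminated
Only N5 stuck-at-0 reproduces the observed 1.

N5 stuck-at-0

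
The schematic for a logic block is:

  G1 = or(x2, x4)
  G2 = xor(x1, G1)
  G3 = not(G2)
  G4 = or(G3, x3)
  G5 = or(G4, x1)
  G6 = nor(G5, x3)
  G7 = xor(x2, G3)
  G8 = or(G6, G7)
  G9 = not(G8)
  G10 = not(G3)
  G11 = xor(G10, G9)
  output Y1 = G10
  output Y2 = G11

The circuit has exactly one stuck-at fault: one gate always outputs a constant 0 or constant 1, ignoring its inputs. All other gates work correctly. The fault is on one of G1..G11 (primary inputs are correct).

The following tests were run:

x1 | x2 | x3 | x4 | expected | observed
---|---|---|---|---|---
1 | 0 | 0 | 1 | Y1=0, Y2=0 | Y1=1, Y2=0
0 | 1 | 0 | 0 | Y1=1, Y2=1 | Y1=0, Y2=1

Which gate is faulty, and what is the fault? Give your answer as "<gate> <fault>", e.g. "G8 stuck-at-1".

G1 stuck-at-0

Fault-free values for test 1 (x1=1, x2=0, x3=0, x4=1): G1=1, G2=0, G3=1, G4=1, G5=1, G6=0, G7=1, G8=1, G9=0, G10=0, G11=0, giving Y1=0, Y2=0. Observed Y1=1, Y2=0.
Test 1: faults giving observed Y1=1, Y2=0 are {G1 stuck-at-0, G2 stuck-at-1, G3 stuck-at-0}.
Test 2 (x1=0, x2=1, x3=0, x4=0): fault-free G1=1, G2=1, G3=0, G4=0, G5=0, G6=1, G7=1, G8=1, G9=0, G10=1, G11=1 → Y1=1, Y2=1; observed Y1=0, Y2=1. Eliminates G2 stuck-at-1, G3 stuck-at-0.
Only G1 stuck-at-0 is consistent with every test.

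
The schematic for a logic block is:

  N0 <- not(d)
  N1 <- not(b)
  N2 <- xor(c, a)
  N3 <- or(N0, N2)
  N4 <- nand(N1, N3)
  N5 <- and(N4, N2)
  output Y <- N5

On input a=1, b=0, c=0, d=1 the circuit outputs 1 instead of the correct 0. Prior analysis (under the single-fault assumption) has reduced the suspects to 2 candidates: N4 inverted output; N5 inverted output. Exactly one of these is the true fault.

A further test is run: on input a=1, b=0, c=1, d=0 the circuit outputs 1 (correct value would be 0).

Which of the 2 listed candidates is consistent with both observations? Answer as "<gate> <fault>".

N5 inverted output

Evaluate each candidate on input a=1, b=0, c=1, d=0:
  N4 inverted output: N0=1, N1=1, N2=0, N3=1, N4=1 [inverted output], N5=0 → 0 — eliminated
  N5 inverted output: N0=1, N1=1, N2=0, N3=1, N4=0, N5=1 [inverted output] → 1 — matches
Only N5 inverted output reproduces the observed 1.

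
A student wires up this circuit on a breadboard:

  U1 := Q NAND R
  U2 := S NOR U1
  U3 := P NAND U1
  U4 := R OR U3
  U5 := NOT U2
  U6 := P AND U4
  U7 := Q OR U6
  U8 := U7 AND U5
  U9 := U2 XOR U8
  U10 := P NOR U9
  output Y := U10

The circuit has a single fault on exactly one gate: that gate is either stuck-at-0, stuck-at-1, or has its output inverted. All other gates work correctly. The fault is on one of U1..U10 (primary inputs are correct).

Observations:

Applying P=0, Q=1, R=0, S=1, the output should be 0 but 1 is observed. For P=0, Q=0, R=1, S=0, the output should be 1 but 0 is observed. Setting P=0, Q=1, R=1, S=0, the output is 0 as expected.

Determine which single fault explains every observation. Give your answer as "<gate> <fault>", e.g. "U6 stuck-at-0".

U7 inverted output

Fault-free values for test 1 (P=0, Q=1, R=0, S=1): U1=1, U2=0, U3=1, U4=1, U5=1, U6=0, U7=1, U8=1, U9=1, U10=0, giving Y=0. Observed 1.
Test 1: faults giving observed 1 are {U5 stuck-at-0, U5 inverted output, U7 stuck-at-0, U7 inverted output, U8 stuck-at-0, U8 inverted output, U9 stuck-at-0, U9 inverted output, U10 stuck-at-1, U10 inverted output}.
Test 2 (P=0, Q=0, R=1, S=0): fault-free U1=1, U2=0, U3=1, U4=1, U5=1, U6=0, U7=0, U8=0, U9=0, U10=1 → 1; observed 0. Eliminates U5 stuck-at-0, U5 inverted output, U7 stuck-at-0, U8 stuck-at-0, U9 stuck-at-0, U10 stuck-at-1.
Test 3 (P=0, Q=1, R=1, S=0): fault-free U1=0, U2=1, U3=1, U4=1, U5=0, U6=0, U7=1, U8=0, U9=1, U10=0 → 0; observed 0. Eliminates U8 inverted output, U9 inverted output, U10 inverted output.
Only U7 inverted output is consistent with every test.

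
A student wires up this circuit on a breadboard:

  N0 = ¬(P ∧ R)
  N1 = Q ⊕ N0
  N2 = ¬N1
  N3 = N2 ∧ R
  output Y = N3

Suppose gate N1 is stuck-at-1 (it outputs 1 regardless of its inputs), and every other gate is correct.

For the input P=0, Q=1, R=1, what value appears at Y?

Propagate with N1 forced: N0=1, N1=1 [stuck-at-1], N2=0, N3=0.
So Y = 0. (Without the fault it would be 1.)

0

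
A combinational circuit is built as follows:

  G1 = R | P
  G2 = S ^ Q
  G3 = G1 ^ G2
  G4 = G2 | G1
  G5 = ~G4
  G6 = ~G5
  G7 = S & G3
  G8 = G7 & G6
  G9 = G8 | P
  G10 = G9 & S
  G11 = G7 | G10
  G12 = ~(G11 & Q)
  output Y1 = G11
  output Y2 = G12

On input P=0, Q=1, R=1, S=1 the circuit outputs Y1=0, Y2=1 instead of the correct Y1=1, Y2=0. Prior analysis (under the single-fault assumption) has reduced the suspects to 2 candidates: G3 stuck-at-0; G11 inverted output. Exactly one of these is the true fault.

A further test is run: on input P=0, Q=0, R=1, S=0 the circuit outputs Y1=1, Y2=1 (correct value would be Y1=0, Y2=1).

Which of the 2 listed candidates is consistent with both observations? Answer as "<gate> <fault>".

G11 inverted output

Evaluate each candidate on input P=0, Q=0, R=1, S=0:
  G3 stuck-at-0: G1=1, G2=0, G3=0 [stuck-at-0], G4=1, G5=0, G6=1, G7=0, G8=0, G9=0, G10=0, G11=0, G12=1 → Y1=0, Y2=1 — eliminated
  G11 inverted output: G1=1, G2=0, G3=1, G4=1, G5=0, G6=1, G7=0, G8=0, G9=0, G10=0, G11=1 [inverted output], G12=1 → Y1=1, Y2=1 — matches
Only G11 inverted output reproduces the observed Y1=1, Y2=1.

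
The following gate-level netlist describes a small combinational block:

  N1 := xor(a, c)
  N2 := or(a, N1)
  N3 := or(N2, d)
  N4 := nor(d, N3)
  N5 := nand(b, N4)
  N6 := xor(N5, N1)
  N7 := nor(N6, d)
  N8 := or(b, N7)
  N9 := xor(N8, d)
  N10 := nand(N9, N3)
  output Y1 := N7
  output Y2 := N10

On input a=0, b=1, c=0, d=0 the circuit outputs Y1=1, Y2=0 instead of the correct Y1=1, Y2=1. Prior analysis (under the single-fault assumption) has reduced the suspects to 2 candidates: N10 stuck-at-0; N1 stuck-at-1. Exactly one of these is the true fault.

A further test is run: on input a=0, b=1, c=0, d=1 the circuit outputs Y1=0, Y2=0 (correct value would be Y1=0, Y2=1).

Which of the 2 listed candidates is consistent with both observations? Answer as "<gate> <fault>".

N10 stuck-at-0

Evaluate each candidate on input a=0, b=1, c=0, d=1:
  N10 stuck-at-0: N1=0, N2=0, N3=1, N4=0, N5=1, N6=1, N7=0, N8=1, N9=0, N10=0 [stuck-at-0] → Y1=0, Y2=0 — matches
  N1 stuck-at-1: N1=1 [stuck-at-1], N2=1, N3=1, N4=0, N5=1, N6=0, N7=0, N8=1, N9=0, N10=1 → Y1=0, Y2=1 — eliminated
Only N10 stuck-at-0 reproduces the observed Y1=0, Y2=0.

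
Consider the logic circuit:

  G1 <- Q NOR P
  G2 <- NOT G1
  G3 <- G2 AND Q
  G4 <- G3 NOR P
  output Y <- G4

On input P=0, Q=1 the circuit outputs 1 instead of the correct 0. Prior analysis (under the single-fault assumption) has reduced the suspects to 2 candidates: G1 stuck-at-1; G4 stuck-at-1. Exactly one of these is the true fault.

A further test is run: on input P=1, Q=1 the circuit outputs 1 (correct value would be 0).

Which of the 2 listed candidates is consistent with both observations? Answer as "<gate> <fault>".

G4 stuck-at-1

Evaluate each candidate on input P=1, Q=1:
  G1 stuck-at-1: G1=1 [stuck-at-1], G2=0, G3=0, G4=0 → 0 — eliminated
  G4 stuck-at-1: G1=0, G2=1, G3=1, G4=1 [stuck-at-1] → 1 — matches
Only G4 stuck-at-1 reproduces the observed 1.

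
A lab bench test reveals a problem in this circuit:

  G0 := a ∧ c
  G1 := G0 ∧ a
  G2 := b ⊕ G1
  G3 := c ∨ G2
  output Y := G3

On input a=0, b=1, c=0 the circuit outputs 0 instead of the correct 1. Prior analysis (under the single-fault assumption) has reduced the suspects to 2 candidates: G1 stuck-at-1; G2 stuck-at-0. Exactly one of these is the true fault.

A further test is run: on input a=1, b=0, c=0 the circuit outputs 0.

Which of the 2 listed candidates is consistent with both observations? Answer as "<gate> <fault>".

G2 stuck-at-0

Evaluate each candidate on input a=1, b=0, c=0:
  G1 stuck-at-1: G0=0, G1=1 [stuck-at-1], G2=1, G3=1 → 1 — eliminated
  G2 stuck-at-0: G0=0, G1=0, G2=0 [stuck-at-0], G3=0 → 0 — matches
Only G2 stuck-at-0 reproduces the observed 0.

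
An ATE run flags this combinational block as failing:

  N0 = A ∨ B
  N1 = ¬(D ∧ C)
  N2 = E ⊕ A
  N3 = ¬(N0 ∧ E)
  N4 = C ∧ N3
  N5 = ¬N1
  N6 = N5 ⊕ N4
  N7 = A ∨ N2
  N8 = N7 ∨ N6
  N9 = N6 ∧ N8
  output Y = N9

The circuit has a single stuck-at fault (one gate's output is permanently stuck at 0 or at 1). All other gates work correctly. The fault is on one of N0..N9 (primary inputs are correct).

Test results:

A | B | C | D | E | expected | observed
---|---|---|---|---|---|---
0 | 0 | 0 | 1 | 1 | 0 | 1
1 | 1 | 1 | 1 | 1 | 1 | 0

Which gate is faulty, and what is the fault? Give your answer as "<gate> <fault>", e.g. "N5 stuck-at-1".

Fault-free values for test 1 (A=0, B=0, C=0, D=1, E=1): N0=0, N1=1, N2=1, N3=1, N4=0, N5=0, N6=0, N7=1, N8=1, N9=0, giving Y=0. Observed 1.
Test 1: faults giving observed 1 are {N1 stuck-at-0, N4 stuck-at-1, N5 stuck-at-1, N6 stuck-at-1, N9 stuck-at-1}.
Test 2 (A=1, B=1, C=1, D=1, E=1): fault-free N0=1, N1=0, N2=0, N3=0, N4=0, N5=1, N6=1, N7=1, N8=1, N9=1 → 1; observed 0. Eliminates N1 stuck-at-0, N5 stuck-at-1, N6 stuck-at-1, N9 stuck-at-1.
Only N4 stuck-at-1 is consistent with every test.

N4 stuck-at-1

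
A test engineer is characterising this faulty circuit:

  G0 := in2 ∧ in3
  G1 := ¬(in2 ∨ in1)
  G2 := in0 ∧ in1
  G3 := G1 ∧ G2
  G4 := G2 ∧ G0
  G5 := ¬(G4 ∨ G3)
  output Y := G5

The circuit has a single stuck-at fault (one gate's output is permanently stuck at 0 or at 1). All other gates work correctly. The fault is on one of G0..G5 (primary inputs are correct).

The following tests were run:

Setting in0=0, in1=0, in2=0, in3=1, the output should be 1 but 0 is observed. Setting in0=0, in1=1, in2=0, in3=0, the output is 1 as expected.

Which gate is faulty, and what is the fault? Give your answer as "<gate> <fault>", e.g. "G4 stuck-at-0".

G2 stuck-at-1

Fault-free values for test 1 (in0=0, in1=0, in2=0, in3=1): G0=0, G1=1, G2=0, G3=0, G4=0, G5=1, giving Y=1. Observed 0.
Test 1: faults giving observed 0 are {G2 stuck-at-1, G3 stuck-at-1, G4 stuck-at-1, G5 stuck-at-0}.
Test 2 (in0=0, in1=1, in2=0, in3=0): fault-free G0=0, G1=0, G2=0, G3=0, G4=0, G5=1 → 1; observed 1. Eliminates G3 stuck-at-1, G4 stuck-at-1, G5 stuck-at-0.
Only G2 stuck-at-1 is consistent with every test.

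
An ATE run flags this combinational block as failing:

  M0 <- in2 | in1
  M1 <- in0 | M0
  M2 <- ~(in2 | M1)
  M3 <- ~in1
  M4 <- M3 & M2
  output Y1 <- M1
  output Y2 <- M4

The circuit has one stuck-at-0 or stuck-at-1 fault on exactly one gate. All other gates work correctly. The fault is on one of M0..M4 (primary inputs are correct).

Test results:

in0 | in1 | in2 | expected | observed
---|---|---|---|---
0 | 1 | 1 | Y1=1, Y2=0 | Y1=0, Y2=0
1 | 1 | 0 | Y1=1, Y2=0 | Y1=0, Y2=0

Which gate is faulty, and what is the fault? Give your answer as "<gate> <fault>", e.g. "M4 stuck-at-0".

Fault-free values for test 1 (in0=0, in1=1, in2=1): M0=1, M1=1, M2=0, M3=0, M4=0, giving Y1=1, Y2=0. Observed Y1=0, Y2=0.
Test 1: faults giving observed Y1=0, Y2=0 are {M0 stuck-at-0, M1 stuck-at-0}.
Test 2 (in0=1, in1=1, in2=0): fault-free M0=1, M1=1, M2=0, M3=0, M4=0 → Y1=1, Y2=0; observed Y1=0, Y2=0. Eliminates M0 stuck-at-0.
Only M1 stuck-at-0 is consistent with every test.

M1 stuck-at-0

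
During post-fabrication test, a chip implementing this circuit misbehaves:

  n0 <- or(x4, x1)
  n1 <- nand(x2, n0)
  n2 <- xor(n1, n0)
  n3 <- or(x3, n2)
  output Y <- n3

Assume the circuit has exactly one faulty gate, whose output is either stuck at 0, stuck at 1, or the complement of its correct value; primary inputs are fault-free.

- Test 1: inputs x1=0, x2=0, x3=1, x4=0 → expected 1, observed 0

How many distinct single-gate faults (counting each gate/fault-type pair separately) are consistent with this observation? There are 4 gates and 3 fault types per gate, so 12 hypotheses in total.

Fault-free: n0=0, n1=1, n2=1, n3=1 → 1. Observed 0.
  n0 stuck-at-0: output 1 ✗
  n0 stuck-at-1: output 1 ✗
  n0 inverted output: output 1 ✗
  n1 stuck-at-0: output 1 ✗
  n1 stuck-at-1: output 1 ✗
  n1 inverted output: output 1 ✗
  n2 stuck-at-0: output 1 ✗
  n2 stuck-at-1: output 1 ✗
  n2 inverted output: output 1 ✗
  n3 stuck-at-0: output 0 ✓
  n3 stuck-at-1: output 1 ✗
  n3 inverted output: output 0 ✓
Consistent faults: {n3 stuck-at-0, n3 inverted output} — 2 in all.

2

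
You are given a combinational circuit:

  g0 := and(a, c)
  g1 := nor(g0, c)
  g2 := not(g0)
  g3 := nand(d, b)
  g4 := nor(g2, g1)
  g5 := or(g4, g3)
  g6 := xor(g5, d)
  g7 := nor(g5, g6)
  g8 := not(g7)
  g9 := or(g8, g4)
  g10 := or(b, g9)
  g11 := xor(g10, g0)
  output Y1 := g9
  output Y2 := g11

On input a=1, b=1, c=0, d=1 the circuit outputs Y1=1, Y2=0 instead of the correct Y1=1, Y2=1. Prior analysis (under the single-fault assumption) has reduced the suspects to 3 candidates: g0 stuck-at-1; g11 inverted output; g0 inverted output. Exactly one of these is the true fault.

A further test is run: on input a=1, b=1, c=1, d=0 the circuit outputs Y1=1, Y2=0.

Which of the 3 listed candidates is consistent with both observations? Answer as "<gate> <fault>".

g0 stuck-at-1

Evaluate each candidate on input a=1, b=1, c=1, d=0:
  g0 stuck-at-1: g0=1 [stuck-at-1], g1=0, g2=0, g3=1, g4=1, g5=1, g6=1, g7=0, g8=1, g9=1, g10=1, g11=0 → Y1=1, Y2=0 — matches
  g11 inverted output: g0=1, g1=0, g2=0, g3=1, g4=1, g5=1, g6=1, g7=0, g8=1, g9=1, g10=1, g11=1 [inverted output] → Y1=1, Y2=1 — eliminated
  g0 inverted output: g0=0 [inverted output], g1=0, g2=1, g3=1, g4=0, g5=1, g6=1, g7=0, g8=1, g9=1, g10=1, g11=1 → Y1=1, Y2=1 — eliminated
Only g0 stuck-at-1 reproduces the observed Y1=1, Y2=0.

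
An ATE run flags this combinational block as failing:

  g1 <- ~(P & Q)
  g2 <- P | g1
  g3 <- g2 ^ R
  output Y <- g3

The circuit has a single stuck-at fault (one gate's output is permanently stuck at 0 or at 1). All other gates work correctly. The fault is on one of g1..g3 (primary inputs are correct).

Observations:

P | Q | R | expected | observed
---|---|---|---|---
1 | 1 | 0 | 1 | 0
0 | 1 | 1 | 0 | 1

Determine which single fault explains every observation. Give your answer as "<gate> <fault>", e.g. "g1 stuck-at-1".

Fault-free values for test 1 (P=1, Q=1, R=0): g1=0, g2=1, g3=1, giving Y=1. Observed 0.
Test 1: faults giving observed 0 are {g2 stuck-at-0, g3 stuck-at-0}.
Test 2 (P=0, Q=1, R=1): fault-free g1=1, g2=1, g3=0 → 0; observed 1. Eliminates g3 stuck-at-0.
Only g2 stuck-at-0 is consistent with every test.

g2 stuck-at-0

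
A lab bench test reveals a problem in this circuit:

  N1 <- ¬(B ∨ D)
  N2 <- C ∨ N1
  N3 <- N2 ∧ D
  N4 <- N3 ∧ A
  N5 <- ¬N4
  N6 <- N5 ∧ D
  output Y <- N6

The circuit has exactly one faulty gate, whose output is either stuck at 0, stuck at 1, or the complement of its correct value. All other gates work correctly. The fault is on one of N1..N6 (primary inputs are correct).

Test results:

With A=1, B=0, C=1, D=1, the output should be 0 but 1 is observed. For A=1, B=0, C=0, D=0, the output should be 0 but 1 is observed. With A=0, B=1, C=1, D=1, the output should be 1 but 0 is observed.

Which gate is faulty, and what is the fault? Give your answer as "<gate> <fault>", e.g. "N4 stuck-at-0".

N6 inverted output

Fault-free values for test 1 (A=1, B=0, C=1, D=1): N1=0, N2=1, N3=1, N4=1, N5=0, N6=0, giving Y=0. Observed 1.
Test 1: faults giving observed 1 are {N2 stuck-at-0, N2 inverted output, N3 stuck-at-0, N3 inverted output, N4 stuck-at-0, N4 inverted output, N5 stuck-at-1, N5 inverted output, N6 stuck-at-1, N6 inverted output}.
Test 2 (A=1, B=0, C=0, D=0): fault-free N1=1, N2=1, N3=0, N4=0, N5=1, N6=0 → 0; observed 1. Eliminates N2 stuck-at-0, N2 inverted output, N3 stuck-at-0, N3 inverted output, N4 stuck-at-0, N4 inverted output, N5 stuck-at-1, N5 inverted output.
Test 3 (A=0, B=1, C=1, D=1): fault-free N1=0, N2=1, N3=1, N4=0, N5=1, N6=1 → 1; observed 0. Eliminates N6 stuck-at-1.
Only N6 inverted output is consistent with every test.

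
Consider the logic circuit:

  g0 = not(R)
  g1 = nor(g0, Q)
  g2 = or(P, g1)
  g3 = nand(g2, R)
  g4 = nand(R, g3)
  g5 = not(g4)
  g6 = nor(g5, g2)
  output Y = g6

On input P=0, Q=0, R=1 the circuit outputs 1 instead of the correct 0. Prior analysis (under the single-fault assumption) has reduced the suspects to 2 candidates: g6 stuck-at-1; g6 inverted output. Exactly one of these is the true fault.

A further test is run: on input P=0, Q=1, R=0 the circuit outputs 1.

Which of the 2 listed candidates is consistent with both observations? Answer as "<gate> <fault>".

Evaluate each candidate on input P=0, Q=1, R=0:
  g6 stuck-at-1: g0=1, g1=0, g2=0, g3=1, g4=1, g5=0, g6=1 [stuck-at-1] → 1 — matches
  g6 inverted output: g0=1, g1=0, g2=0, g3=1, g4=1, g5=0, g6=0 [inverted output] → 0 — eliminated
Only g6 stuck-at-1 reproduces the observed 1.

g6 stuck-at-1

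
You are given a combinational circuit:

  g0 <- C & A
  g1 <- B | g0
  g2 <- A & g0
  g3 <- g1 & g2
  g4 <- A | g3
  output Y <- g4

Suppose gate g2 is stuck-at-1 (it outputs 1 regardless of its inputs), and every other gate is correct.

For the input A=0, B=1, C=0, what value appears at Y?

1

Propagate with g2 forced: g0=0, g1=1, g2=1 [stuck-at-1], g3=1, g4=1.
So Y = 1. (Without the fault it would be 0.)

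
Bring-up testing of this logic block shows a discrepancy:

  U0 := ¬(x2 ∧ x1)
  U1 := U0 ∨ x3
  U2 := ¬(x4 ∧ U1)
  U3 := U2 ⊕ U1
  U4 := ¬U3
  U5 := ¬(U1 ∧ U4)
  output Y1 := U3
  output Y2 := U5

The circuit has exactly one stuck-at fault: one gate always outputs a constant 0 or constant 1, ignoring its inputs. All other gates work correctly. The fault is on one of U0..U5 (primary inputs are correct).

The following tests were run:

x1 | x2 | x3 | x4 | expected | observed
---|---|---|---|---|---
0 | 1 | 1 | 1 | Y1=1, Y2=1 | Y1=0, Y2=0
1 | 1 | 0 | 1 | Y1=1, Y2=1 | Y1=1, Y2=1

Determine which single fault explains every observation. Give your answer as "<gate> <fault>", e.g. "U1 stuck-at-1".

Fault-free values for test 1 (x1=0, x2=1, x3=1, x4=1): U0=1, U1=1, U2=0, U3=1, U4=0, U5=1, giving Y1=1, Y2=1. Observed Y1=0, Y2=0.
Test 1: faults giving observed Y1=0, Y2=0 are {U2 stuck-at-1, U3 stuck-at-0}.
Test 2 (x1=1, x2=1, x3=0, x4=1): fault-free U0=0, U1=0, U2=1, U3=1, U4=0, U5=1 → Y1=1, Y2=1; observed Y1=1, Y2=1. Eliminates U3 stuck-at-0.
Only U2 stuck-at-1 is consistent with every test.

U2 stuck-at-1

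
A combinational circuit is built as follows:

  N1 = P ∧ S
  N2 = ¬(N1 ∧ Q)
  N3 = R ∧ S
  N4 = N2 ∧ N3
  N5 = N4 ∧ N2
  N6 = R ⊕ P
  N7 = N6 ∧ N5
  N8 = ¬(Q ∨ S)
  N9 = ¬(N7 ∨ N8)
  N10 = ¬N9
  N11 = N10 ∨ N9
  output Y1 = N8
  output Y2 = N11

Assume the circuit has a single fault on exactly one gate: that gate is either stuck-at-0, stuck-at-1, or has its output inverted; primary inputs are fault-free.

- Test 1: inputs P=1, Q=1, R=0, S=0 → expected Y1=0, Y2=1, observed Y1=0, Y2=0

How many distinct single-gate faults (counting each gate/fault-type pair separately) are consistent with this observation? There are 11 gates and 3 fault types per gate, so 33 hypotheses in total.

2

Fault-free: N1=0, N2=1, N3=0, N4=0, N5=0, N6=1, N7=0, N8=0, N9=1, N10=0, N11=1 → Y1=0, Y2=1. Observed Y1=0, Y2=0.
  N1: none of the 3 fault types match ✗
  N2: none of the 3 fault types match ✗
  N3: none of the 3 fault types match ✗
  N4: none of the 3 fault types match ✗
  N5: none of the 3 fault types match ✗
  N6: none of the 3 fault types match ✗
  N7: none of the 3 fault types match ✗
  N8: none of the 3 fault types match ✗
  N9: none of the 3 fault types match ✗
  N10: none of the 3 fault types match ✗
  N11: stuck-at-0, inverted output ✓; others ✗
Consistent faults: {N11 stuck-at-0, N11 inverted output} — 2 in all.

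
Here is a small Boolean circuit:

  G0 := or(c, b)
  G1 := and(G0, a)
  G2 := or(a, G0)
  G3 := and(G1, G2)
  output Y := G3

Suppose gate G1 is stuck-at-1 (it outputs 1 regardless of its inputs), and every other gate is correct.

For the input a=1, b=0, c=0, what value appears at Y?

1

Propagate with G1 forced: G0=0, G1=1 [stuck-at-1], G2=1, G3=1.
So Y = 1. (Without the fault it would be 0.)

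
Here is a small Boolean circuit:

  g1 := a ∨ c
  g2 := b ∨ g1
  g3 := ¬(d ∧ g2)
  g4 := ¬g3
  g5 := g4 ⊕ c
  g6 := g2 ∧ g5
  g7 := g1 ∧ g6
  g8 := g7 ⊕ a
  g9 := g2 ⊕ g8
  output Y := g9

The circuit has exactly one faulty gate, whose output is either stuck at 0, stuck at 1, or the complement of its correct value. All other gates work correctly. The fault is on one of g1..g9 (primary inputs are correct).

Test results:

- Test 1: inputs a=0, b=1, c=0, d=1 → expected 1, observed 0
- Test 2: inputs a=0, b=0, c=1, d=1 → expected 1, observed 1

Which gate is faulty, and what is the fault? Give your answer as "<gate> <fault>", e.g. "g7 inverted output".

g1 stuck-at-1

Fault-free values for test 1 (a=0, b=1, c=0, d=1): g1=0, g2=1, g3=0, g4=1, g5=1, g6=1, g7=0, g8=0, g9=1, giving Y=1. Observed 0.
Test 1: faults giving observed 0 are {g1 stuck-at-1, g1 inverted output, g2 stuck-at-0, g2 inverted output, g7 stuck-at-1, g7 inverted output, g8 stuck-at-1, g8 inverted output, g9 stuck-at-0, g9 inverted output}.
Test 2 (a=0, b=0, c=1, d=1): fault-free g1=1, g2=1, g3=0, g4=1, g5=0, g6=0, g7=0, g8=0, g9=1 → 1; observed 1. Eliminates g1 inverted output, g2 stuck-at-0, g2 inverted output, g7 stuck-at-1, g7 inverted output, g8 stuck-at-1, g8 inverted output, g9 stuck-at-0, g9 inverted output.
Only g1 stuck-at-1 is consistent with every test.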